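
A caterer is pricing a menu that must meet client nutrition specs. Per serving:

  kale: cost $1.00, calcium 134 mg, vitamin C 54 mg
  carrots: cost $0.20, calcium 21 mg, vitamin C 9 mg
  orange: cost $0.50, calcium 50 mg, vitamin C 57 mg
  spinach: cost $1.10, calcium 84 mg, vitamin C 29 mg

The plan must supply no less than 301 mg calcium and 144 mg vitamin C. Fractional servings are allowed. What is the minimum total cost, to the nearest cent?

A basic optimal solution has at most two foods positive. Try each food alone and each pair with both targets met exactly.
kale only: max(301/134, 144/54) = 2.667 servings → $2.67.
carrots only: max(301/21, 144/9) = 16 servings → $3.20.
orange only: max(301/50, 144/57) = 6.02 servings → $3.01.
spinach only: max(301/84, 144/29) = 4.966 servings → $5.46.
kale + carrots: the both-tight solution has a negative serving — not a feasible corner.
kale + orange with both tight: 2.016 servings and 0.616 servings → $2.32.
kale + spinach with both targets exact would need a negative amount; discard.
carrots + orange with both tight: 13.33 servings and 0.4217 servings → $2.88.
carrots + spinach: the both-tight solution has a negative serving — not a feasible corner.
orange + spinach with both tight: 1.009 servings and 2.983 servings → $3.79.
The minimum over all feasible corners is $2.32.

$2.32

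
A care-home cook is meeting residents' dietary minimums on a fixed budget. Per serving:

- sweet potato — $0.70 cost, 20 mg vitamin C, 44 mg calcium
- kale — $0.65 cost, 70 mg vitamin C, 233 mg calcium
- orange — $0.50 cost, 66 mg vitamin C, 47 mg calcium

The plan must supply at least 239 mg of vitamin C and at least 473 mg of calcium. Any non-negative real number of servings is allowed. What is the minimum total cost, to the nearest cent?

With two linear requirements the optimum uses one or two foods; enumerate the corners.
sweet potato only: max(239/20, 473/44) = 11.95 servings → $8.37.
kale only: max(239/70, 473/233) = 3.414 servings → $2.22.
orange only: max(239/66, 473/47) = 10.06 servings → $5.03.
sweet potato + kale: the both-tight solution has a negative serving — not a feasible corner.
sweet potato + orange with both tight: 10.18 servings and 0.5377 servings → $7.39.
kale + orange with both tight: 1.653 servings and 1.868 servings → $2.01.
So the least-cost plan costs $2.01.

$2.01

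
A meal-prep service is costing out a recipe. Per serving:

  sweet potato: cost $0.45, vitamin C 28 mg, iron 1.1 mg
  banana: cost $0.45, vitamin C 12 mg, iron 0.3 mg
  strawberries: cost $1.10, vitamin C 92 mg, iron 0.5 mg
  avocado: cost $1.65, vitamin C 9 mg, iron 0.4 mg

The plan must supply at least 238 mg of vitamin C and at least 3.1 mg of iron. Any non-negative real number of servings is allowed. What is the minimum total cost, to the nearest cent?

$3.07

Check every corner: each single food scaled to meet both minima, and each pair solved so both constraints bind.
sweet potato only: max(238/28, 3.1/1.1) = 8.5 servings → $3.83.
banana only: max(238/12, 3.1/0.3) = 19.83 servings → $8.93.
strawberries only: max(238/92, 3.1/0.5) = 6.2 servings → $6.82.
avocado only: max(238/9, 3.1/0.4) = 26.44 servings → $43.63.
sweet potato + banana: intersection lies outside the first quadrant.
sweet potato + strawberries with both tight: 1.906 servings and 2.007 servings → $3.07.
sweet potato + avocado with both targets exact would need a negative amount; discard.
banana + strawberries with both tight: 7.694 servings and 1.583 servings → $5.20.
banana + avocado: intersection lies outside the first quadrant.
strawberries + avocado with both tight: 2.084 servings and 5.146 servings → $10.78.
So the least-cost plan costs $3.07.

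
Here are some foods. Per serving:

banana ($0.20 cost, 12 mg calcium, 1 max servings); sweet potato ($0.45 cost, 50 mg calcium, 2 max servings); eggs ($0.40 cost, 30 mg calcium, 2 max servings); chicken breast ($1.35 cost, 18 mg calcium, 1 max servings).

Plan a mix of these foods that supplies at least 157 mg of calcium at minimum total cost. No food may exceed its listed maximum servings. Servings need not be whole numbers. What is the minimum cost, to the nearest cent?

Cost per mg of calcium: sweet potato $0.0090, eggs $0.0133, banana $0.0167, chicken breast $0.0750.
Take 2 servings of sweet potato: +100.0 mg calcium for $0.90 (total $0.90, still need 57.0 mg).
Take 1.9 servings of eggs: +57.0 mg calcium for $0.76 (total $1.66, still need 0.0 mg).
Greedy by cheapest-per-mg is optimal for a single linear constraint, so the minimum cost is $1.66.

$1.66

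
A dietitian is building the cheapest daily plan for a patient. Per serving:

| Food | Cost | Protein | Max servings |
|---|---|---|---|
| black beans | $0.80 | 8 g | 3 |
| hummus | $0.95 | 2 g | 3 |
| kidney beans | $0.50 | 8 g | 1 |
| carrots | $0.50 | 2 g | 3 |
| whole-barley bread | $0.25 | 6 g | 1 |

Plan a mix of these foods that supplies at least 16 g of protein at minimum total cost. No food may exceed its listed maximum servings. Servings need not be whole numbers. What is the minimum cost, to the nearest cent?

$0.95

Cost per g of protein: whole-barley bread $0.0417, kidney beans $0.0625, black beans $0.1000, carrots $0.2500, hummus $0.4750.
Take 1 serving of whole-barley bread: +6.0 g protein for $0.25 (total $0.25, still need 10.0 g).
Take 1 serving of kidney beans: +8.0 g protein for $0.50 (total $0.75, still need 2.0 g).
Take 0.25 servings of black beans: +2.0 g protein for $0.20 (total $0.95, still need 0.0 g).
Filling from the cheapest source first is optimal under one linear minimum: $0.95.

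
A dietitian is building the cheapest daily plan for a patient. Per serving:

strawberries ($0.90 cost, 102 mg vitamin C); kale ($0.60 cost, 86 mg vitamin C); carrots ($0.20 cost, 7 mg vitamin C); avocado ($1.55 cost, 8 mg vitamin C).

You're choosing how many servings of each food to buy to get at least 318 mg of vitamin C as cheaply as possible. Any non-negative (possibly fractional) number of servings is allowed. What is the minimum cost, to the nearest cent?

$2.22

Cost per mg of vitamin C: kale $0.0070, strawberries $0.0088, carrots $0.0286, avocado $0.1938.
With no serving limits, use only kale: 318 mg / 86 mg = 3.698 servings × $0.60 = $2.22.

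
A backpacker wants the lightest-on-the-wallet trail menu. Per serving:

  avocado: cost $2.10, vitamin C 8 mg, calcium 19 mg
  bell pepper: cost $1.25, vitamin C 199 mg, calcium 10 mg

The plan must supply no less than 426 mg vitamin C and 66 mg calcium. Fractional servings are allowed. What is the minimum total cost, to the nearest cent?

A basic optimal solution has at most two foods positive. Try each food alone and each pair with both targets met exactly.
avocado only: max(426/8, 66/19) = 53.25 servings → $111.83.
bell pepper only: max(426/199, 66/10) = 6.6 servings → $8.25.
avocado + bell pepper with both tight: 2.398 servings and 2.044 servings → $7.59.
So the least-cost plan costs $7.59.

$7.59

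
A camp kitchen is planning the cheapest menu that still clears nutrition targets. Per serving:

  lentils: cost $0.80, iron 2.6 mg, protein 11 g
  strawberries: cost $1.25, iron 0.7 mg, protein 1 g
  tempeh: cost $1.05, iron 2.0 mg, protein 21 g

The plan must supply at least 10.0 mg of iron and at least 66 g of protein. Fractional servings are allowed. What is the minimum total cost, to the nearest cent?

lentils only: max(10.0/2.6, 66/11) = 6 servings → $4.80.
strawberries only: max(10.0/0.7, 66/1) = 66 servings → $82.50.
tempeh only: max(10.0/2.0, 66/21) = 5 servings → $5.25.
lentils + strawberries: intersection lies outside the first quadrant.
lentils + tempeh with both tight: 2.393 servings and 1.89 servings → $3.90.
strawberries + tempeh with both tight: 6.142 servings and 2.85 servings → $10.67.
Cheapest feasible corner: $3.90.

$3.90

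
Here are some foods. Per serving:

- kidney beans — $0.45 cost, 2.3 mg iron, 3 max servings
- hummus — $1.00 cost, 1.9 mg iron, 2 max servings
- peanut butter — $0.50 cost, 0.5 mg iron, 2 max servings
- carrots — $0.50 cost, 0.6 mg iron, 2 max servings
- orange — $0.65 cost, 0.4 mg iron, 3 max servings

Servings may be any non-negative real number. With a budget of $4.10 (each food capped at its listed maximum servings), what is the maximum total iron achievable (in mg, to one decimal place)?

Iron per dollar: kidney beans 5.111, hummus 1.9, carrots 1.2, peanut butter 1, orange 0.6154.
Take 3 servings of kidney beans: spends $1.35, +6.9 mg iron (running total 6.9 mg).
Take 2 servings of hummus: spends $2.00, +3.8 mg iron (running total 10.7 mg).
Take 1.5 servings of carrots: spends $0.75, +0.9 mg iron (running total 11.6 mg).
Greedy by best ratio exhausts the cost allowance optimally: 11.6 mg.

11.6 mg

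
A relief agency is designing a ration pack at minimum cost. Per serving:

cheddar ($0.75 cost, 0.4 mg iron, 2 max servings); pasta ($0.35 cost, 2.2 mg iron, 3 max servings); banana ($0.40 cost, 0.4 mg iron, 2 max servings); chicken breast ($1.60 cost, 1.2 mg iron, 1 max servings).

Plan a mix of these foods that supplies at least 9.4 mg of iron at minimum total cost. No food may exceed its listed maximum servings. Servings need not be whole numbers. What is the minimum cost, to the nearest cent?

Cost per mg of iron: pasta $0.1591, banana $1.0000, chicken breast $1.3333, cheddar $1.8750.
Take 3 servings of pasta: +6.6 mg iron for $1.05 (total $1.05, still need 2.8 mg).
Take 2 servings of banana: +0.8 mg iron for $0.80 (total $1.85, still need 2.0 mg).
Take 1 serving of chicken breast: +1.2 mg iron for $1.60 (total $3.45, still need 0.8 mg).
Take 2 servings of cheddar: +0.8 mg iron for $1.50 (total $4.95, still need 0.0 mg).
Greedy by cheapest-per-mg is optimal for a single linear constraint, so the minimum cost is $4.95.

$4.95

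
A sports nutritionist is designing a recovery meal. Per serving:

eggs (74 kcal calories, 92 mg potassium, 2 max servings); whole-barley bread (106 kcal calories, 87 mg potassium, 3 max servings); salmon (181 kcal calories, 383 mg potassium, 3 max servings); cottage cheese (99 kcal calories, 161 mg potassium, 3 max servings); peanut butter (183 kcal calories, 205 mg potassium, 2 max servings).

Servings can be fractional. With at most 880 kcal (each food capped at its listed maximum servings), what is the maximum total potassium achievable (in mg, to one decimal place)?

Potassium per kcal: salmon 2.116, cottage cheese 1.626, eggs 1.243, peanut butter 1.12, whole-barley bread 0.8208.
Take 3 servings of salmon: uses 543 kcal, +1149.0 mg potassium (running total 1149.0 mg).
Take 3 servings of cottage cheese: uses 297 kcal, +483.0 mg potassium (running total 1632.0 mg).
Take 0.5405 servings of eggs: uses 40 kcal, +49.7 mg potassium (running total 1681.7 mg).
Filling greedily by potassium-per-kcal is optimal for one linear limit, giving 1681.7 mg.

1681.7 mg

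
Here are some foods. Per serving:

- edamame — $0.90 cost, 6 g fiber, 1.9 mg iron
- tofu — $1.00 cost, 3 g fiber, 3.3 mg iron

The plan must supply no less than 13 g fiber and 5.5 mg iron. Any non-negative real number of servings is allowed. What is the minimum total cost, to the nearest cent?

$2.27

Minimising a linear cost over {fiber ≥ 13, iron ≥ 5.5, servings ≥ 0} — the optimum is at a vertex, using one or two foods.
edamame only: max(13/6, 5.5/1.9) = 2.895 servings → $2.61.
tofu only: max(13/3, 5.5/3.3) = 4.333 servings → $4.33.
edamame + tofu with both tight: 1.872 servings and 0.5887 servings → $2.27.
So the least-cost plan costs $2.27.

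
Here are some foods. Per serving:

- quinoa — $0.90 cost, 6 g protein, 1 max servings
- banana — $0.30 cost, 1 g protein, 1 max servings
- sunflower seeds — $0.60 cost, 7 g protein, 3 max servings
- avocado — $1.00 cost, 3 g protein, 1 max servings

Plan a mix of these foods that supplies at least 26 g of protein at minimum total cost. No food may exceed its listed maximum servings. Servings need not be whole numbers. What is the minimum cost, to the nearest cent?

Cost per g of protein: sunflower seeds $0.0857, quinoa $0.1500, banana $0.3000, avocado $0.3333.
Take 3 servings of sunflower seeds: +21.0 g protein for $1.80 (total $1.80, still need 5.0 g).
Take 0.8333 servings of quinoa: +5.0 g protein for $0.75 (total $2.55, still need 0.0 g).
Filling from the cheapest source first is optimal under one linear minimum: $2.55.

$2.55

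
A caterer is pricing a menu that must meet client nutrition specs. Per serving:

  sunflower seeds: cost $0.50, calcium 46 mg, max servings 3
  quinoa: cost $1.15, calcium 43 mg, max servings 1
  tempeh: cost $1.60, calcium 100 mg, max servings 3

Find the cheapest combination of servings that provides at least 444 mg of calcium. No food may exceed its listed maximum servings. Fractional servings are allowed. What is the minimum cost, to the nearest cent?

Cost per mg of calcium: sunflower seeds $0.0109, tempeh $0.0160, quinoa $0.0267.
Take 3 servings of sunflower seeds: +138.0 mg calcium for $1.50 (total $1.50, still need 306.0 mg).
Take 3 servings of tempeh: +300.0 mg calcium for $4.80 (total $6.30, still need 6.0 mg).
Take 0.1395 servings of quinoa: +6.0 mg calcium for $0.16 (total $6.46, still need 0.0 mg).
Greedy by cheapest-per-mg is optimal for a single linear constraint, so the minimum cost is $6.46.

$6.46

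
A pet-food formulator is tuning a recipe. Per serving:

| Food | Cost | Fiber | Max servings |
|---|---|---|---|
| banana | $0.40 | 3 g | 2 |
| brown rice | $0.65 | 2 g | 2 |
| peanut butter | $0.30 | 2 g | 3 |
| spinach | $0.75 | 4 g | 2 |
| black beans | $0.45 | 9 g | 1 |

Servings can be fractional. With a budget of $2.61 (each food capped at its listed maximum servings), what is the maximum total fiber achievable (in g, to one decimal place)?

Fiber per dollar: black beans 20, banana 7.5, peanut butter 6.667, spinach 5.333, brown rice 3.077.
Take 1 serving of black beans: spends $0.45, +9.0 g fiber (running total 9.0 g).
Take 2 servings of banana: spends $0.80, +6.0 g fiber (running total 15.0 g).
Take 3 servings of peanut butter: spends $0.90, +6.0 g fiber (running total 21.0 g).
Take 0.6133 servings of spinach: spends $0.46, +2.5 g fiber (running total 23.5 g).
Filling greedily by fiber-per-dollar is optimal for one linear limit, giving 23.5 g.

23.5 g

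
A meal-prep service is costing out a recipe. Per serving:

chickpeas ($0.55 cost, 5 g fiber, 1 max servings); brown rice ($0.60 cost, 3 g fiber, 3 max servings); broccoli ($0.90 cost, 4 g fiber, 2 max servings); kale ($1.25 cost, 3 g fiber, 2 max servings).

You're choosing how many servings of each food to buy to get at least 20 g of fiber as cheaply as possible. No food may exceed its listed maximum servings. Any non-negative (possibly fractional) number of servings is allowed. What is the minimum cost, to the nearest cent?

$3.70

Cost per g of fiber: chickpeas $0.1100, brown rice $0.2000, broccoli $0.2250, kale $0.4167.
Take 1 serving of chickpeas: +5.0 g fiber for $0.55 (total $0.55, still need 15.0 g).
Take 3 servings of brown rice: +9.0 g fiber for $1.80 (total $2.35, still need 6.0 g).
Take 1.5 servings of broccoli: +6.0 g fiber for $1.35 (total $3.70, still need 0.0 g).
Greedy by cheapest-per-g is optimal for a single linear constraint, so the minimum cost is $3.70.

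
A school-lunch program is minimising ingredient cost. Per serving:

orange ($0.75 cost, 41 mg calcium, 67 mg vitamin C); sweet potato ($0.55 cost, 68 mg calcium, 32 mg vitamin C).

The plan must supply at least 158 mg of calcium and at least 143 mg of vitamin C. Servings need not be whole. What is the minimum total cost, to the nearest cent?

At the optimum either one food covers both requirements or two foods hit both targets exactly; no other combination can be cheaper.
orange only: max(158/41, 143/67) = 3.854 servings → $2.89.
sweet potato only: max(158/68, 143/32) = 4.469 servings → $2.46.
orange + sweet potato with both tight: 1.439 servings and 1.456 servings → $1.88.
The minimum over all feasible corners is $1.88.

$1.88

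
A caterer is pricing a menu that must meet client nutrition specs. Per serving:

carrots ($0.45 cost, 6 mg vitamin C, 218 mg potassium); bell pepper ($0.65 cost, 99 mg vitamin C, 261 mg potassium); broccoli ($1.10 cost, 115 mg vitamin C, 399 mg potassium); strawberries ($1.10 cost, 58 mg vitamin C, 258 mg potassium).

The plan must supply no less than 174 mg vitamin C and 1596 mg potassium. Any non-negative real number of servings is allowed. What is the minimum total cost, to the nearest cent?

$3.45

Check every corner: each single food scaled to meet both minima, and each pair solved so both constraints bind.
carrots only: max(174/6, 1596/218) = 29 servings → $13.05.
bell pepper only: max(174/99, 1596/261) = 6.115 servings → $3.97.
broccoli only: max(174/115, 1596/399) = 4 servings → $4.40.
strawberries only: max(174/58, 1596/258) = 6.186 servings → $6.80.
carrots + bell pepper with both tight: 5.625 servings and 1.417 servings → $3.45.
carrots + broccoli with both tight: 5.032 servings and 1.25 servings → $3.64.
carrots + strawberries with both tight: 4.297 servings and 2.556 servings → $4.74.
bell pepper + broccoli: the both-tight solution has a negative serving — not a feasible corner.
bell pepper + strawberries with both targets exact would need a negative amount; discard.
broccoli + strawberries with both targets exact would need a negative amount; discard.
Cheapest feasible corner: $3.45.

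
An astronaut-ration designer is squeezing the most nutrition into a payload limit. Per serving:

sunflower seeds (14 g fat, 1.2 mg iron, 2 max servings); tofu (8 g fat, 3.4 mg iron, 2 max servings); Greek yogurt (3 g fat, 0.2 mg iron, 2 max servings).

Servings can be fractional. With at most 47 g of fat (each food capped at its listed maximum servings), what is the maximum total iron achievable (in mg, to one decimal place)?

9.4 mg

Iron per g fat: tofu 0.425, sunflower seeds 0.08571, Greek yogurt 0.06667.
Take 2 servings of tofu: uses 16 g fat, +6.8 mg iron (running total 6.8 mg).
Take 2 servings of sunflower seeds: uses 28 g fat, +2.4 mg iron (running total 9.2 mg).
Take 1 serving of Greek yogurt: uses 3 g fat, +0.2 mg iron (running total 9.4 mg).
Filling greedily by iron-per-g fat is optimal for one linear limit, giving 9.4 mg.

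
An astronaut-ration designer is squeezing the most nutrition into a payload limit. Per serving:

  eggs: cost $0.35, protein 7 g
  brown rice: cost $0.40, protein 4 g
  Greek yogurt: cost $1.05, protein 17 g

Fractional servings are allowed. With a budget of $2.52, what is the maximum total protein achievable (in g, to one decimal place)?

Protein per dollar: eggs 20, Greek yogurt 16.19, brown rice 10.
With no serving limits, spend the whole cost allowance on eggs: $2.52 / $0.35 × 7 g = 50.4 g.

50.4 g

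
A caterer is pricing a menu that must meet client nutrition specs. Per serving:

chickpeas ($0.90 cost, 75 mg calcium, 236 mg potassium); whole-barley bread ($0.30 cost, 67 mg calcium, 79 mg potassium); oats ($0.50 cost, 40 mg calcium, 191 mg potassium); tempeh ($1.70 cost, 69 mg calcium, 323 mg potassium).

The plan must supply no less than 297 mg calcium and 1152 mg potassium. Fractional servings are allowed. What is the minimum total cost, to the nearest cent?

$3.12

Compare the cost at each extreme point of the feasible region.
chickpeas only: max(297/75, 1152/236) = 4.881 servings → $4.39.
whole-barley bread only: max(297/67, 1152/79) = 14.58 servings → $4.37.
oats only: max(297/40, 1152/191) = 7.425 servings → $3.71.
tempeh only: max(297/69, 1152/323) = 4.304 servings → $7.32.
chickpeas + whole-barley bread: the both-tight solution has a negative serving — not a feasible corner.
chickpeas + oats with both tight: 2.18 servings and 3.338 servings → $3.63.
chickpeas + tempeh with both tight: 2.071 servings and 2.054 servings → $5.35.
whole-barley bread + oats with both tight: 1.105 servings and 5.574 servings → $3.12.
whole-barley bread + tempeh with both tight: 1.016 servings and 3.318 servings → $5.95.
oats + tempeh: intersection lies outside the first quadrant.
The minimum over all feasible corners is $3.12.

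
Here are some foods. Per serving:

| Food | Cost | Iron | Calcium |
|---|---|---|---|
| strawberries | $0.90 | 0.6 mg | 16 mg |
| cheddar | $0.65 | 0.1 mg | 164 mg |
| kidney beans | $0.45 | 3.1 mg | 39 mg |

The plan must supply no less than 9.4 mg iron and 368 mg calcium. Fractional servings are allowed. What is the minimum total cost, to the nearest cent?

$2.34

At the optimum either one food covers both requirements or two foods hit both targets exactly; no other combination can be cheaper.
strawberries only: max(9.4/0.6, 368/16) = 23 servings → $20.70.
cheddar only: max(9.4/0.1, 368/164) = 94 servings → $61.10.
kidney beans only: max(9.4/3.1, 368/39) = 9.436 servings → $4.25.
strawberries + cheddar with both tight: 15.55 servings and 0.7273 servings → $14.46.
strawberries + kidney beans with both targets exact would need a negative amount; discard.
cheddar + kidney beans with both tight: 1.535 servings and 2.983 servings → $2.34.
Cheapest feasible corner: $2.34.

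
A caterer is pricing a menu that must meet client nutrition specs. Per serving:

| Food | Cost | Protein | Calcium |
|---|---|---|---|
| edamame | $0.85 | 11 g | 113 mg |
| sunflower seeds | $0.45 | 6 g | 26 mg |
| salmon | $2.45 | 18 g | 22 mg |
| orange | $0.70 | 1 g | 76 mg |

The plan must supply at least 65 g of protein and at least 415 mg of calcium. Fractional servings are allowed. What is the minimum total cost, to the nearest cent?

$4.93

With two linear requirements the optimum uses one or two foods; enumerate the corners.
edamame only: max(65/11, 415/113) = 5.909 servings → $5.02.
sunflower seeds only: max(65/6, 415/26) = 15.96 servings → $7.18.
salmon only: max(65/18, 415/22) = 18.86 servings → $46.22.
orange only: max(65/1, 415/76) = 65 servings → $45.50.
edamame + sunflower seeds with both tight: 2.041 servings and 7.092 servings → $4.93.
edamame + salmon with both tight: 3.371 servings and 1.551 servings → $6.67.
edamame + orange: the both-tight solution has a negative serving — not a feasible corner.
sunflower seeds + salmon with both targets exact would need a negative amount; discard.
sunflower seeds + orange with both tight: 10.52 servings and 1.86 servings → $6.04.
salmon + orange with both tight: 3.362 servings and 4.487 servings → $11.38.
So the least-cost plan costs $4.93.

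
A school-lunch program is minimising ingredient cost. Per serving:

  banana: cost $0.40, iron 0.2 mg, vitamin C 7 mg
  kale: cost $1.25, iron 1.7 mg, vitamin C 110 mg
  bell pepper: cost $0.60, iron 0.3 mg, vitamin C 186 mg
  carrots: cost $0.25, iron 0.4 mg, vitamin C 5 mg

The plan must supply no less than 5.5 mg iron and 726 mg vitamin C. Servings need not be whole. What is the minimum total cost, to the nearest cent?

The cheapest plan sits at a corner of the feasible region — with two constraints it uses at most two foods.
banana only: max(5.5/0.2, 726/7) = 103.7 servings → $41.49.
kale only: max(5.5/1.7, 726/110) = 6.6 servings → $8.25.
bell pepper only: max(5.5/0.3, 726/186) = 18.33 servings → $11.00.
carrots only: max(5.5/0.4, 726/5) = 145.2 servings → $36.30.
banana + kale with both targets exact would need a negative amount; discard.
banana + bell pepper with both tight: 22.94 servings and 3.04 servings → $11.00.
banana + carrots: the both-tight solution has a negative serving — not a feasible corner.
kale + bell pepper with both tight: 2.843 servings and 2.222 servings → $4.89.
kale + carrots with both targets exact would need a negative amount; discard.
bell pepper + carrots with both tight: 3.606 servings and 11.05 servings → $4.93.
So the least-cost plan costs $4.89.

$4.89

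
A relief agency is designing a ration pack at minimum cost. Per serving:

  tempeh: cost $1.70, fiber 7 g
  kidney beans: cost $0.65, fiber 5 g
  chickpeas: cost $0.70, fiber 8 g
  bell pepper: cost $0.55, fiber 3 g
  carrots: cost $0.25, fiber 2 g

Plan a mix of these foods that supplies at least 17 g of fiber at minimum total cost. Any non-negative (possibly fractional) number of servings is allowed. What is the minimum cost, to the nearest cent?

Cost per g of fiber: chickpeas $0.0875, carrots $0.1250, kidney beans $0.1300, bell pepper $0.1833, tempeh $0.2429.
With no serving limits, use only chickpeas: 17 g / 8 g = 2.125 servings × $0.70 = $1.49.

$1.49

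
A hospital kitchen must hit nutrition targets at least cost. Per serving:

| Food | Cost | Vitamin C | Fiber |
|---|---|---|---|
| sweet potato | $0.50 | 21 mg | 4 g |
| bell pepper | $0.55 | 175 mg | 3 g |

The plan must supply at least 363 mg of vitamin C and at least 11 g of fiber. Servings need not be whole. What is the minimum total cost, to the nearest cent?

$1.71

This is a tiny linear program; its minimum lies at a vertex of the feasible set. List the vertices and price them.
sweet potato only: max(363/21, 11/4) = 17.29 servings → $8.64.
bell pepper only: max(363/175, 11/3) = 3.667 servings → $2.02.
sweet potato + bell pepper with both tight: 1.312 servings and 1.917 servings → $1.71.
So the least-cost plan costs $1.71.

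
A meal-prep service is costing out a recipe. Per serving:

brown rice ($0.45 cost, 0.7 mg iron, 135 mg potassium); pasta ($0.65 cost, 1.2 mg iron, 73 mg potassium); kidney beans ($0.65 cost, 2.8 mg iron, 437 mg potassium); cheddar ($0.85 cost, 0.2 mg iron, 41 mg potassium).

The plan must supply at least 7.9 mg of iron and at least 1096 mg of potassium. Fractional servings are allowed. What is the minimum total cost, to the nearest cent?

At the optimum either one food covers both requirements or two foods hit both targets exactly; no other combination can be cheaper.
brown rice only: max(7.9/0.7, 1096/135) = 11.29 servings → $5.08.
pasta only: max(7.9/1.2, 1096/73) = 15.01 servings → $9.76.
kidney beans only: max(7.9/2.8, 1096/437) = 2.821 servings → $1.83.
cheddar only: max(7.9/0.2, 1096/41) = 39.5 servings → $33.58.
brown rice + pasta with both tight: 6.659 servings and 2.699 servings → $4.75.
brown rice + kidney beans: intersection lies outside the first quadrant.
brown rice + cheddar: the both-tight solution has a negative serving — not a feasible corner.
pasta + kidney beans with both tight: 1.198 servings and 2.308 servings → $2.28.
pasta + cheddar with both tight: 3.026 servings and 21.34 servings → $20.11.
kidney beans + cheddar: intersection lies outside the first quadrant.
Cheapest feasible corner: $1.83.

$1.83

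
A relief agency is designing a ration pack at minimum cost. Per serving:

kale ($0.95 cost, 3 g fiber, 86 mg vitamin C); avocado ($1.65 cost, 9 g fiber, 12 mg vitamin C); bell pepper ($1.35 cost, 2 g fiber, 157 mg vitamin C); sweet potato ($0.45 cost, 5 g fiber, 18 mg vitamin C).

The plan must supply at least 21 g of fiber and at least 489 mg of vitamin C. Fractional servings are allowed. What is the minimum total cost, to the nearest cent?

An LP optimum is at a vertex; with two nutrient constraints at most two foods are used. Check each candidate.
kale only: max(21/3, 489/86) = 7 servings → $6.65.
avocado only: max(21/9, 489/12) = 40.75 servings → $67.24.
bell pepper only: max(21/2, 489/157) = 10.5 servings → $14.18.
sweet potato only: max(21/5, 489/18) = 27.17 servings → $12.22.
kale + avocado with both tight: 5.622 servings and 0.4593 servings → $6.10.
kale + bell pepper: the both-tight solution has a negative serving — not a feasible corner.
kale + sweet potato with both tight: 5.497 servings and 0.9016 servings → $5.63.
avocado + bell pepper with both tight: 1.67 servings and 2.987 servings → $6.79.
avocado + sweet potato: the both-tight solution has a negative serving — not a feasible corner.
bell pepper + sweet potato with both tight: 2.76 servings and 3.096 servings → $5.12.
The minimum over all feasible corners is $5.12.

$5.12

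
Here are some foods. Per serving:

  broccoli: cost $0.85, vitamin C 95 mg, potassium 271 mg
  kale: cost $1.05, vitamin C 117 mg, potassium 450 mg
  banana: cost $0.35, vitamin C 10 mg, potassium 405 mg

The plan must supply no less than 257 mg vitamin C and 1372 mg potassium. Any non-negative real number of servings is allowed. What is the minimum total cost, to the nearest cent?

$2.58

Two binding constraints pin down two serving amounts, so the optimal mix uses at most two foods. The candidates are each food alone (scaled to the tighter of vitamin C/potassium) and each pair with both constraints tight.
broccoli only: max(257/95, 1372/271) = 5.063 servings → $4.30.
kale only: max(257/117, 1372/450) = 3.049 servings → $3.20.
banana only: max(257/10, 1372/405) = 25.7 servings → $8.99.
broccoli + kale: intersection lies outside the first quadrant.
broccoli + banana with both tight: 2.527 servings and 1.697 servings → $2.74.
kale + banana with both tight: 2.107 servings and 1.046 servings → $2.58.
The minimum over all feasible corners is $2.58.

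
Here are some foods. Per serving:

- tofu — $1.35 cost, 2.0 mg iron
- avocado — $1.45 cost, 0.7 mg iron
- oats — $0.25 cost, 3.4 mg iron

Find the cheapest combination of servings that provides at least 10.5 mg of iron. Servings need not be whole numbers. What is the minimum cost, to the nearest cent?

$0.77

Cost per mg of iron: oats $0.0735, tofu $0.6750, avocado $2.0714.
With no serving limits, use only oats: 10.5 mg / 3.4 mg = 3.088 servings × $0.25 = $0.77.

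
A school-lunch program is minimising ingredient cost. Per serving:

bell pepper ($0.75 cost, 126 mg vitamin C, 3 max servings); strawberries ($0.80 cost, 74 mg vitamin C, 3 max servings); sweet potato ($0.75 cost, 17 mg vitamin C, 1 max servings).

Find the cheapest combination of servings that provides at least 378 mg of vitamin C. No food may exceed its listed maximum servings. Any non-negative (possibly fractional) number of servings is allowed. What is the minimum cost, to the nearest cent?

Cost per mg of vitamin C: bell pepper $0.0060, strawberries $0.0108, sweet potato $0.0441.
Take 3 servings of bell pepper: +378.0 mg vitamin C for $2.25 (total $2.25, still need 0.0 mg).
Filling from the cheapest source first is optimal under one linear minimum: $2.25.

$2.25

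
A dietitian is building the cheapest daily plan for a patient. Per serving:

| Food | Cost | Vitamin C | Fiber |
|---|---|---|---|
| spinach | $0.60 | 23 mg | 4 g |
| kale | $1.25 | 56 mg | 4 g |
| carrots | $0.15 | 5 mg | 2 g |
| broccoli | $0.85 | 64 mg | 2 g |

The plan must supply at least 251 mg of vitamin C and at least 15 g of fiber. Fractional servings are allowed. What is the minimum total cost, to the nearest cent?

$3.66

This is a tiny linear program; its minimum lies at a vertex of the feasible set. List the vertices and price them.
spinach only: max(251/23, 15/4) = 10.91 servings → $6.55.
kale only: max(251/56, 15/4) = 4.482 servings → $5.60.
carrots only: max(251/5, 15/2) = 50.2 servings → $7.53.
broccoli only: max(251/64, 15/2) = 7.5 servings → $6.38.
spinach + kale with both targets exact would need a negative amount; discard.
spinach + carrots: intersection lies outside the first quadrant.
spinach + broccoli with both tight: 2.181 servings and 3.138 servings → $3.98.
kale + carrots: the both-tight solution has a negative serving — not a feasible corner.
kale + broccoli with both tight: 3.181 servings and 1.139 servings → $4.94.
carrots + broccoli with both tight: 3.881 servings and 3.619 servings → $3.66.
Cheapest feasible corner: $3.66.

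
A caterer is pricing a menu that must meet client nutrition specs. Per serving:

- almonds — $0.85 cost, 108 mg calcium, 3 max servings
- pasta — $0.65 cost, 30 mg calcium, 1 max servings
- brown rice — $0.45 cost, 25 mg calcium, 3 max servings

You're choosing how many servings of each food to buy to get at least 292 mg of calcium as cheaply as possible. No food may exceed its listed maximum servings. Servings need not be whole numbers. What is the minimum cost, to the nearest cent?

Cost per mg of calcium: almonds $0.0079, brown rice $0.0180, pasta $0.0217.
Take 2.704 servings of almonds: +292.0 mg calcium for $2.30 (total $2.30, still need 0.0 mg).
Filling from the cheapest source first is optimal under one linear minimum: $2.30.

$2.30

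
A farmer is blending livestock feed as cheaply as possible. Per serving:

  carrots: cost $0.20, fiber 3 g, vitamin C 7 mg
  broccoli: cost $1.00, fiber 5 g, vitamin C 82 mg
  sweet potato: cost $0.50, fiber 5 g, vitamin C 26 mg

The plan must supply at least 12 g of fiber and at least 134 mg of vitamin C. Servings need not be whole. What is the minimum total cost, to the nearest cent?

This is a tiny linear program; its minimum lies at a vertex of the feasible set. List the vertices and price them.
carrots only: max(12/3, 134/7) = 19.14 servings → $3.83.
broccoli only: max(12/5, 134/82) = 2.4 servings → $2.40.
sweet potato only: max(12/5, 134/26) = 5.154 servings → $2.58.
carrots + broccoli with both tight: 1.488 servings and 1.507 servings → $1.80.
carrots + sweet potato: the both-tight solution has a negative serving — not a feasible corner.
broccoli + sweet potato with both tight: 1.279 servings and 1.121 servings → $1.84.
So the least-cost plan costs $1.80.

$1.80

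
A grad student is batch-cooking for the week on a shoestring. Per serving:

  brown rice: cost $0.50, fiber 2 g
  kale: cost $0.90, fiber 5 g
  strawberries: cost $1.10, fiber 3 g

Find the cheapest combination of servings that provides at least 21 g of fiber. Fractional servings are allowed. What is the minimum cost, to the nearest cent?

Cost per g of fiber: kale $0.1800, brown rice $0.2500, strawberries $0.3667.
With no serving limits, use only kale: 21 g / 5 g = 4.2 servings × $0.90 = $3.78.

$3.78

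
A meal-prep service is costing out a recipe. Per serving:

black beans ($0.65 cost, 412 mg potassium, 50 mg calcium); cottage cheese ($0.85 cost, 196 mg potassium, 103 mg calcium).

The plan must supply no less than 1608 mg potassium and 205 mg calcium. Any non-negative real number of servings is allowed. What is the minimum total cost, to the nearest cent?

Compare the cost at each extreme point of the feasible region.
black beans only: max(1608/412, 205/50) = 4.1 servings → $2.67.
cottage cheese only: max(1608/196, 205/103) = 8.204 servings → $6.97.
black beans + cottage cheese with both tight: 3.844 servings and 0.1244 servings → $2.60.
So the least-cost plan costs $2.60.

$2.60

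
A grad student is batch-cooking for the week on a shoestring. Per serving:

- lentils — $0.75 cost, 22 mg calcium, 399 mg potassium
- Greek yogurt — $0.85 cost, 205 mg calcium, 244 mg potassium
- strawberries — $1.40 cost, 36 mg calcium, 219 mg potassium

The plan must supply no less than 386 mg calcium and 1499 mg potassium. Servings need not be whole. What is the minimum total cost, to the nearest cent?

This is a tiny linear program; its minimum lies at a vertex of the feasible set. List the vertices and price them.
lentils only: max(386/22, 1499/399) = 17.55 servings → $13.16.
Greek yogurt only: max(386/205, 1499/244) = 6.143 servings → $5.22.
strawberries only: max(386/36, 1499/219) = 10.72 servings → $15.01.
lentils + Greek yogurt with both tight: 2.788 servings and 1.584 servings → $3.44.
lentils + strawberries with both targets exact would need a negative amount; discard.
Greek yogurt + strawberries with both tight: 0.8466 servings and 5.902 servings → $8.98.
The minimum over all feasible corners is $3.44.

$3.44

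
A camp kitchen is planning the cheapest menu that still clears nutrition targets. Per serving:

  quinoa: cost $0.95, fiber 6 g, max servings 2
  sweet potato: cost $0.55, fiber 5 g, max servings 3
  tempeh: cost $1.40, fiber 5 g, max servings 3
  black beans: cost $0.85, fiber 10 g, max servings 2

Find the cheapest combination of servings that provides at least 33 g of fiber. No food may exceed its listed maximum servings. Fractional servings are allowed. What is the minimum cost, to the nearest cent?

Cost per g of fiber: black beans $0.0850, sweet potato $0.1100, quinoa $0.1583, tempeh $0.2800.
Take 2 servings of black beans: +20.0 g fiber for $1.70 (total $1.70, still need 13.0 g).
Take 2.6 servings of sweet potato: +13.0 g fiber for $1.43 (total $3.13, still need 0.0 g).
Greedy by cheapest-per-g is optimal for a single linear constraint, so the minimum cost is $3.13.

$3.13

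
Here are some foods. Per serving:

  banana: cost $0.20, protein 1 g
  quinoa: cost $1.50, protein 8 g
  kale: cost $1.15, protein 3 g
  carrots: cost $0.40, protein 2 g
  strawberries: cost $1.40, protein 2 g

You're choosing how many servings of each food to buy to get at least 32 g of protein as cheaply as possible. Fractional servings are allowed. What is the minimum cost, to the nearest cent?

$6.00

Cost per g of protein: quinoa $0.1875, banana $0.2000, carrots $0.2000, kale $0.3833, strawberries $0.7000.
With no serving limits, use only quinoa: 32 g / 8 g = 4 servings × $1.50 = $6.00.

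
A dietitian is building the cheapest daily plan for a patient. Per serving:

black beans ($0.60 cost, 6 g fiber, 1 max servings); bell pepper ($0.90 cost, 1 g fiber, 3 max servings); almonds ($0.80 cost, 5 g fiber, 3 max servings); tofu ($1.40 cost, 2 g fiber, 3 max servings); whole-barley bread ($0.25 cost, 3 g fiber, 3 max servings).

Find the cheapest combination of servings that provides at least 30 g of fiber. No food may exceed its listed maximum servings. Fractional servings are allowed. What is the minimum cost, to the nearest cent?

Cost per g of fiber: whole-barley bread $0.0833, black beans $0.1000, almonds $0.1600, tofu $0.7000, bell pepper $0.9000.
Take 3 servings of whole-barley bread: +9.0 g fiber for $0.75 (total $0.75, still need 21.0 g).
Take 1 serving of black beans: +6.0 g fiber for $0.60 (total $1.35, still need 15.0 g).
Take 3 servings of almonds: +15.0 g fiber for $2.40 (total $3.75, still need 0.0 g).
Greedy by cheapest-per-g is optimal for a single linear constraint, so the minimum cost is $3.75.

$3.75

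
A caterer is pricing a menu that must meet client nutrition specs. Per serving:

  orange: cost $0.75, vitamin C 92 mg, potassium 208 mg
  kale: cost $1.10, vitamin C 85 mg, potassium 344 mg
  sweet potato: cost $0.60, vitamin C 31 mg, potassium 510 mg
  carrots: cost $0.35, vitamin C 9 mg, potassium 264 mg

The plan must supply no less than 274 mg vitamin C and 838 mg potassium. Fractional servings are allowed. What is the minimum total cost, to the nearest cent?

$2.41

orange only: max(274/92, 838/208) = 4.029 servings → $3.02.
kale only: max(274/85, 838/344) = 3.224 servings → $3.55.
sweet potato only: max(274/31, 838/510) = 8.839 servings → $5.30.
carrots only: max(274/9, 838/264) = 30.44 servings → $10.66.
orange + kale with both tight: 1.648 servings and 1.439 servings → $2.82.
orange + sweet potato with both tight: 2.811 servings and 0.4967 servings → $2.41.
orange + carrots with both tight: 2.891 servings and 0.8969 servings → $2.48.
kale + sweet potato with both targets exact would need a negative amount; discard.
kale + carrots: intersection lies outside the first quadrant.
sweet potato + carrots with both targets exact would need a negative amount; discard.
So the least-cost plan costs $2.41.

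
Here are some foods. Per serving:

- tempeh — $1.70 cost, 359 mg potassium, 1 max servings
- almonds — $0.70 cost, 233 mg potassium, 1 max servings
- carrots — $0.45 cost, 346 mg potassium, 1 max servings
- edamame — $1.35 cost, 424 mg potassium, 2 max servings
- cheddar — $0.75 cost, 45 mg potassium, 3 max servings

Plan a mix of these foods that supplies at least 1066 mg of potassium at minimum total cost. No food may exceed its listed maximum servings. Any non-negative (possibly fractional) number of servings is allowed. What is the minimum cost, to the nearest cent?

$2.70

Cost per mg of potassium: carrots $0.0013, almonds $0.0030, edamame $0.0032, tempeh $0.0047, cheddar $0.0167.
Take 1 serving of carrots: +346.0 mg potassium for $0.45 (total $0.45, still need 720.0 mg).
Take 1 serving of almonds: +233.0 mg potassium for $0.70 (total $1.15, still need 487.0 mg).
Take 1.149 servings of edamame: +487.0 mg potassium for $1.55 (total $2.70, still need 0.0 mg).
Greedy by cheapest-per-mg is optimal for a single linear constraint, so the minimum cost is $2.70.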